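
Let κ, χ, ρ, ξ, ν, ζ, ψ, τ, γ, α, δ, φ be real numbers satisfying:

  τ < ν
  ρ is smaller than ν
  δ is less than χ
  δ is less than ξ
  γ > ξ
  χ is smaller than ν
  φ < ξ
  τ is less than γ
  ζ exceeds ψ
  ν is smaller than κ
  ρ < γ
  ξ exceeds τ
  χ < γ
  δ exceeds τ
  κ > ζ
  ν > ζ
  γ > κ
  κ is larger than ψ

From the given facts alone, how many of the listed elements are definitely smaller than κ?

7

The elements the relations force below κ are ψ, τ, δ, ρ, χ, ζ, ν — no chain reaches any other.
That is 7.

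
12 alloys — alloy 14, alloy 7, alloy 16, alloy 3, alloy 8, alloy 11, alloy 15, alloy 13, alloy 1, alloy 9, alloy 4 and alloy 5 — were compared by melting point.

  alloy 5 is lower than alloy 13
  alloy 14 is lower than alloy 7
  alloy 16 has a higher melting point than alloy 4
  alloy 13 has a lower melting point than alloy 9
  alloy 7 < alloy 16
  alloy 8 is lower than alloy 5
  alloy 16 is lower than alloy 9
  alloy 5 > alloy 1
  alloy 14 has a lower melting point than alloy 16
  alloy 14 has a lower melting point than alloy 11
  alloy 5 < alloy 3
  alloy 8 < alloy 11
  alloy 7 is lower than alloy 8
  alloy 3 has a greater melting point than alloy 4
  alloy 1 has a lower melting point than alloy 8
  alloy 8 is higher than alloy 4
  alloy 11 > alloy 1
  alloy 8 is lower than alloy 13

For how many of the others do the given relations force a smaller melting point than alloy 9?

From alloy 9 the given relations immediately reach alloy 13, alloy 16.
From those, alloy 14, alloy 4, alloy 7, alloy 8, alloy 5 — 7 in total.
From those, alloy 1 — 8 in total.
Nothing else is reachable below alloy 9; 8 in all.

8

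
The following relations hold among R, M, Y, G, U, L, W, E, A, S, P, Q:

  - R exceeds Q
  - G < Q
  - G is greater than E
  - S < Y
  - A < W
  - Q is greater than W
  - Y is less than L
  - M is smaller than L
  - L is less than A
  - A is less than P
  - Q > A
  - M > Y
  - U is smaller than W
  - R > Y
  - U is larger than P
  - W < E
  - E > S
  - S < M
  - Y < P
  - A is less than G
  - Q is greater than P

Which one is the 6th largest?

The consecutive relations fix a unique order: S < Y < M < L < A < P < U < W < E < G < Q < R.
Counting 6 from the largest end gives U.

U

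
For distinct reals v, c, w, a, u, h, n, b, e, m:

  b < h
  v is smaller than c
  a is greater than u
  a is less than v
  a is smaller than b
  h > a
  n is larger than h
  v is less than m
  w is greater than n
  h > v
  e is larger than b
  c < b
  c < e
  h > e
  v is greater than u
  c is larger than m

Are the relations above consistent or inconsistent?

The single ordering u < a < v < m < c < b < e < h < n < w satisfies every listed relation, so no contradiction arises.

consistent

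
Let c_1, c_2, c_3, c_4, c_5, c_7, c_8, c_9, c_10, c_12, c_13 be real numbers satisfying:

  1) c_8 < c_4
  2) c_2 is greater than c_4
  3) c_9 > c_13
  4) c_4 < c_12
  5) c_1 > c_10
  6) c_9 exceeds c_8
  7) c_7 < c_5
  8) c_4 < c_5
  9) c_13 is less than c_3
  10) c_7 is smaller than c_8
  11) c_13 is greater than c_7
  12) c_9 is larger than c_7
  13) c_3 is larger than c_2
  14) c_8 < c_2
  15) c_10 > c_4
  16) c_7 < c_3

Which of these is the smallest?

c_7

Chaining upward from c_7: directly above it, c_8, c_13, c_9, c_3, c_5; then c_4, c_2; then c_10, c_12; then c_1.
That covers every other element, and nothing is given below c_7, so c_7 is the smallest.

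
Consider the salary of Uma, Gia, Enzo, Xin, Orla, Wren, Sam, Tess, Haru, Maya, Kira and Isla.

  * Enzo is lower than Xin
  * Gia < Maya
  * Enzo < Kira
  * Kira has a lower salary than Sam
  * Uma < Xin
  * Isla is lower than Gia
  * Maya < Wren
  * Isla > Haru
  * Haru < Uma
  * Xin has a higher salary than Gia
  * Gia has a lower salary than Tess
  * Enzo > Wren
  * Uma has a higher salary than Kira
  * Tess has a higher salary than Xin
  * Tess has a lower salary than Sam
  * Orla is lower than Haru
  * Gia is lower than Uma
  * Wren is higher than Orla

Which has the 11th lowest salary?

The consecutive relations fix a unique order: Orla < Haru < Isla < Gia < Maya < Wren < Enzo < Kira < Uma < Xin < Tess < Sam.
The 11th smallest is Tess.

Tess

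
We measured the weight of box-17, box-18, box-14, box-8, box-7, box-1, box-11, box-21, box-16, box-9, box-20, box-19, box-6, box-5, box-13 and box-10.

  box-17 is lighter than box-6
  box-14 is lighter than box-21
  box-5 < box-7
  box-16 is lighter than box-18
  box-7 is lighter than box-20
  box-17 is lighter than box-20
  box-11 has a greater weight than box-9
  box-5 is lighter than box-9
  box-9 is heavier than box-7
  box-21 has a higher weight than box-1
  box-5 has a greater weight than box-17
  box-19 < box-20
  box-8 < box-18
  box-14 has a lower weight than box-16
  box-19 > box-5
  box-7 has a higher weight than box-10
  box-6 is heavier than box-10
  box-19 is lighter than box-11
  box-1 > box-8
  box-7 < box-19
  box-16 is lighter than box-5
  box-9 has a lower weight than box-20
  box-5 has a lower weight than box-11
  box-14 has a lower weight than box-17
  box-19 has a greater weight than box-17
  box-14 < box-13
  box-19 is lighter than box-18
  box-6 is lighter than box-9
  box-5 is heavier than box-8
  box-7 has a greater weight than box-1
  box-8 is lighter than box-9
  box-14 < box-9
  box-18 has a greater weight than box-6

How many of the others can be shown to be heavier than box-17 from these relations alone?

8

The elements the relations force above box-17 are box-5, box-7, box-6, box-19, box-9, box-11, box-18, box-20 — no chain reaches any other.
That is 8.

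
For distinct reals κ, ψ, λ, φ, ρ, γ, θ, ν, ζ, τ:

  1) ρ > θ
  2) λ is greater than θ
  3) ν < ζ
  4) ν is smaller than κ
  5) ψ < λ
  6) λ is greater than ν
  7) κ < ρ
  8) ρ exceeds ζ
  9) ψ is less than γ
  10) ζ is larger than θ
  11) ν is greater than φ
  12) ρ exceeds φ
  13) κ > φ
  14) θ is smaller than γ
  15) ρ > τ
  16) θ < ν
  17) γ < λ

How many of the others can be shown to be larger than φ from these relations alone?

5

Directly above φ: ν, κ, ρ.
One step further: λ, ζ (5 so far).
No other element is forced above φ by the given relations, so the count is 5.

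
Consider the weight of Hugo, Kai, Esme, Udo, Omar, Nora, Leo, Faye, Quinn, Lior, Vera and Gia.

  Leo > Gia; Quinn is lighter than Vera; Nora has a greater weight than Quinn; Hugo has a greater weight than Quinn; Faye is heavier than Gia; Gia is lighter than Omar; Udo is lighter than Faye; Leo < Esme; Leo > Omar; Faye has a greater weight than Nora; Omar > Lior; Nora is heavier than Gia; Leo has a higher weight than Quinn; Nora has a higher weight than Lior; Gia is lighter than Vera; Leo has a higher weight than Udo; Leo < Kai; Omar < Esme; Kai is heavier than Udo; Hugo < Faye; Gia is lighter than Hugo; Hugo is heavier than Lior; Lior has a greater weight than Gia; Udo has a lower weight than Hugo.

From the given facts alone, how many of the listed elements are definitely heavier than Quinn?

Directly above Quinn: Vera, Nora, Leo, Hugo.
One step further: Esme, Kai, Faye (7 so far).
No other element is forced above Quinn by the given relations, so the count is 7.

7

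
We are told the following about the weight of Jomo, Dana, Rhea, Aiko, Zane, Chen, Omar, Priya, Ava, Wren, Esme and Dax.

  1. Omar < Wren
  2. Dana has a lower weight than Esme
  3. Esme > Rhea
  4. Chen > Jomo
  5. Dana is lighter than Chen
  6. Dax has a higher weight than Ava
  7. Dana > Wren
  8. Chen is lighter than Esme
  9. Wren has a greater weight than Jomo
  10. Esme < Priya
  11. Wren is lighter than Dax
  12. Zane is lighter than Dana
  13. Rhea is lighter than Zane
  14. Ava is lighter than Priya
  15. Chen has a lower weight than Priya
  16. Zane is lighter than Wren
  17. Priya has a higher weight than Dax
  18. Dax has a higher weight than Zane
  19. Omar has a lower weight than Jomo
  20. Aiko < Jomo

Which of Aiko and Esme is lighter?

Aiko

Aiko < Jomo and Jomo < Wren give Aiko < Wren.
With Wren < Dana: Aiko < Jomo < Wren < Dana.
Then Dana < Chen extends the chain to Chen.
Then Chen < Esme extends the chain to Esme.
So Aiko < Esme; Aiko is the lighter of the two.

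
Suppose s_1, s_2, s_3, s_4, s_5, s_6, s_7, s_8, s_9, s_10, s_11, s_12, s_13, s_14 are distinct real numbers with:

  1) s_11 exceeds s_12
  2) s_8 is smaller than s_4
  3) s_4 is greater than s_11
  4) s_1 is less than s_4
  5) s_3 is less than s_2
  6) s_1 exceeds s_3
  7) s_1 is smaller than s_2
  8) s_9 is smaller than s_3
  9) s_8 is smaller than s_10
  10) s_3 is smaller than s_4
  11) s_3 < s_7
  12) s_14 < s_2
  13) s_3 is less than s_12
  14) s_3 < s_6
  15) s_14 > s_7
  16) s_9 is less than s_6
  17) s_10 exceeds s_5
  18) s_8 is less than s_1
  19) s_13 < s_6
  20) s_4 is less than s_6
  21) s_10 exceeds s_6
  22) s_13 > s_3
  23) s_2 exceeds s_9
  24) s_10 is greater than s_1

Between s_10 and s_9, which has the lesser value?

s_9 < s_3 and s_3 < s_12 give s_9 < s_12.
Then s_12 < s_11 extends the chain to s_11.
With s_11 < s_4: s_9 < s_3 < s_12 < s_11 < s_4.
Then s_4 < s_6 extends the chain to s_6.
With s_6 < s_10: s_9 < s_3 < s_12 < s_11 < s_4 < s_6 < s_10.
So s_9 < s_10; s_9 is the smaller of the two.

s_9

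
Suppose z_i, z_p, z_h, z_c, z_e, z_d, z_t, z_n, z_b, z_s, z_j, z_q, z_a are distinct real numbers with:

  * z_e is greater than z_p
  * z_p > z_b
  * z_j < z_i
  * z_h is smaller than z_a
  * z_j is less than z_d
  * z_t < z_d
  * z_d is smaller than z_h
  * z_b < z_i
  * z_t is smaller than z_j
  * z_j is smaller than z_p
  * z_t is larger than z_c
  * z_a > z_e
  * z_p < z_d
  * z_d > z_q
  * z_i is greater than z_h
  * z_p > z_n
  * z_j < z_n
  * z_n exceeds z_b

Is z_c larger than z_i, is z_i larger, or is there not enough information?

Following the relations from z_c: z_c < z_t < z_j < z_n < z_p < z_d < z_h < z_i.
So z_i is larger.

z_i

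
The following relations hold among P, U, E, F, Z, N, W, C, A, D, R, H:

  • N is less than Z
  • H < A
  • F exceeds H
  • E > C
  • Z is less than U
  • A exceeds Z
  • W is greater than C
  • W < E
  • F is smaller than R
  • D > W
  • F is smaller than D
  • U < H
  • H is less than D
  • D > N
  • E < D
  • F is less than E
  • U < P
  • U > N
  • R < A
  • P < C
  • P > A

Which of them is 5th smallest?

F

Piecing the relations together gives one ordering: N < Z < U < H < F < R < A < P < C < W < E < D.
Counting 5 from the smallest end gives F.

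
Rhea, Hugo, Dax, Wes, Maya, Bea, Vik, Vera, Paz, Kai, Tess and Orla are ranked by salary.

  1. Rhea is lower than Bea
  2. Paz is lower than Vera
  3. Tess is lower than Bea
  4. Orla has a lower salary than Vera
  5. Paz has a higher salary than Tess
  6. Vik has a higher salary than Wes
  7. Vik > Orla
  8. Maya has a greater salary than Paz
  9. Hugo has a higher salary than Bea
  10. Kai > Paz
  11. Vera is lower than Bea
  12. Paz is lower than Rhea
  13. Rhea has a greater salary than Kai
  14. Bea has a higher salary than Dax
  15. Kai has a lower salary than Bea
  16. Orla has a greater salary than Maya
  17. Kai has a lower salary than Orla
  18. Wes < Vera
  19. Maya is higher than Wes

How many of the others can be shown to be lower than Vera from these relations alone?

The elements the relations force below Vera are Tess, Wes, Paz, Maya, Kai, Orla — no chain reaches any other.
That is 6.

6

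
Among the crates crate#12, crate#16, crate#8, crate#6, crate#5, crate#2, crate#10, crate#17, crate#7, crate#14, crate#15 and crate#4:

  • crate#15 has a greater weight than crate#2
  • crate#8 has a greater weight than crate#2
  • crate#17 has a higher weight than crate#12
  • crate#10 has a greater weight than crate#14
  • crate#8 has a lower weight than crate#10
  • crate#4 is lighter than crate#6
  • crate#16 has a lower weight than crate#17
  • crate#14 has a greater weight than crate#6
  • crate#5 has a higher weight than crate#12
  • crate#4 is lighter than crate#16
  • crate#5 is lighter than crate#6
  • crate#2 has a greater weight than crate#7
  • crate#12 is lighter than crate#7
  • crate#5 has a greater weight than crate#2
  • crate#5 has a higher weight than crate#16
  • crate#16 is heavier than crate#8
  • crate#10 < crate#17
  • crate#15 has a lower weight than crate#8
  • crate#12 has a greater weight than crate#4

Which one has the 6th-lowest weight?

crate#8

Piecing the relations together gives one ordering: crate#4 < crate#12 < crate#7 < crate#2 < crate#15 < crate#8 < crate#16 < crate#5 < crate#6 < crate#14 < crate#10 < crate#17.
Counting 6 from the smallest end gives crate#8.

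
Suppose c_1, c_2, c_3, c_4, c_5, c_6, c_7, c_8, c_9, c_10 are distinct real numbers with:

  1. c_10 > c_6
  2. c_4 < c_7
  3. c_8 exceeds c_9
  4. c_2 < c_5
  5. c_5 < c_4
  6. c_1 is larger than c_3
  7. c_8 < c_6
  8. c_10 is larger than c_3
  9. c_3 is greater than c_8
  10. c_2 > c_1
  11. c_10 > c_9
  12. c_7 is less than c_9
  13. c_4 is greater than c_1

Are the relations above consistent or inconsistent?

Chaining the given relations yields c_3 < c_1 < c_2 < c_5 < c_4 < c_7 < c_9 < c_8, so c_3 < c_8. But one relation states c_8 < c_3. These cannot both hold.

inconsistent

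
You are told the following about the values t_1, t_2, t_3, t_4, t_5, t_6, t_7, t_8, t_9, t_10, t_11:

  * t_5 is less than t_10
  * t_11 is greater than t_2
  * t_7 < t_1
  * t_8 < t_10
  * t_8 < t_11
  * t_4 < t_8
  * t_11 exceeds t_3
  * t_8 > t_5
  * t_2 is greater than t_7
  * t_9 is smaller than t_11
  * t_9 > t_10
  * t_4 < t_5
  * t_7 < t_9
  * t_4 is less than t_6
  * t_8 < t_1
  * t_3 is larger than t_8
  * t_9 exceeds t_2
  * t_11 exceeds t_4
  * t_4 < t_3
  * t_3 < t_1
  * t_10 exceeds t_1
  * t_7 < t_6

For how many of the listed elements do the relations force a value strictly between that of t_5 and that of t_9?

The relations place t_5 below t_9. An element lies strictly between them when it is forced above t_5 and also forced below t_9.
Above t_5: {t_8, t_3, t_1, t_10, t_11}. Below t_9: {t_4, t_7, t_8, t_3, t_1, t_10, t_2}.
Intersection: {t_8, t_3, t_1, t_10} — 4.

4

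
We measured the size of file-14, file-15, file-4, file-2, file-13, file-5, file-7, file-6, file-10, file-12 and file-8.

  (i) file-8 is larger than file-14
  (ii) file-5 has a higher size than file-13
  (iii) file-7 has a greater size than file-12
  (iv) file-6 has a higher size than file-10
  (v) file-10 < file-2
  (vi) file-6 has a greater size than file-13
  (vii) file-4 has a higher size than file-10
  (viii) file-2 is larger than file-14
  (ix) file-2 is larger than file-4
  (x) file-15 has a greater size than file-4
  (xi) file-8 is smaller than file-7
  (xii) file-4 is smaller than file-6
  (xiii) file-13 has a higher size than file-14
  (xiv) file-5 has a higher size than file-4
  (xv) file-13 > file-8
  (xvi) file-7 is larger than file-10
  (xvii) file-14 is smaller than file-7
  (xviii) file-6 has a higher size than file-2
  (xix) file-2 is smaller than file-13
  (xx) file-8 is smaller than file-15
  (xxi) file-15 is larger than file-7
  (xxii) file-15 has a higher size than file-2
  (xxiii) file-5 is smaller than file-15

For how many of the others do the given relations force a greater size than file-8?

From file-8 the given relations immediately reach file-13, file-7, file-15.
From those, file-5, file-6 — 5 in total.
Nothing else is reachable above file-8; 5 in all.

5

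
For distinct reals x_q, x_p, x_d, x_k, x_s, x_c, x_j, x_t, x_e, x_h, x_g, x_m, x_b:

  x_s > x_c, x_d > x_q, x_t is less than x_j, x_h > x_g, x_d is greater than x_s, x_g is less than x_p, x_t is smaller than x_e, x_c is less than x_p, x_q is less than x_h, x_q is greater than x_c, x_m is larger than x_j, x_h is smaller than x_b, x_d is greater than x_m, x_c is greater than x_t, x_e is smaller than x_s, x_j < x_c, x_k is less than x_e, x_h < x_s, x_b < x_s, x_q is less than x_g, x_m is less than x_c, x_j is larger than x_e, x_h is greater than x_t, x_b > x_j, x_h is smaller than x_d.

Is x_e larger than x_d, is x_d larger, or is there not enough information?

x_e < x_j and x_j < x_m give x_e < x_m.
Then x_m < x_c extends the chain to x_c.
With x_c < x_q: x_e < x_j < x_m < x_c < x_q.
With x_q < x_g: x_e < x_j < x_m < x_c < x_q < x_g.
Then x_g < x_h extends the chain to x_h.
Then x_h < x_b extends the chain to x_b.
Then x_b < x_s extends the chain to x_s.
Then x_s < x_d extends the chain to x_d.
So x_d is larger.

x_d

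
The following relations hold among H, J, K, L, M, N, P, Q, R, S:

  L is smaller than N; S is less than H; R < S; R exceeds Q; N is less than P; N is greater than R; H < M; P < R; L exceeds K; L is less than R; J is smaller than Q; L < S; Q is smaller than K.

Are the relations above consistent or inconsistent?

inconsistent

We have R < N stated directly, yet also N < P < R by chaining the others — so N < R. Contradiction.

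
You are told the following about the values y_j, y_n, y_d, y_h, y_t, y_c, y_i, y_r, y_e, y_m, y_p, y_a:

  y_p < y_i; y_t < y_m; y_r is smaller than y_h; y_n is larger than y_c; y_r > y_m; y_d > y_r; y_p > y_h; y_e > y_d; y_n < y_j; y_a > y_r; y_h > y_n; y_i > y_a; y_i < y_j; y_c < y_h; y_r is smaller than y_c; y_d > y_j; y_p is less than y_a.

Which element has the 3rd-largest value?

The consecutive relations fix a unique order: y_t < y_m < y_r < y_c < y_n < y_h < y_p < y_a < y_i < y_j < y_d < y_e.
The 3rd largest is y_j.

y_j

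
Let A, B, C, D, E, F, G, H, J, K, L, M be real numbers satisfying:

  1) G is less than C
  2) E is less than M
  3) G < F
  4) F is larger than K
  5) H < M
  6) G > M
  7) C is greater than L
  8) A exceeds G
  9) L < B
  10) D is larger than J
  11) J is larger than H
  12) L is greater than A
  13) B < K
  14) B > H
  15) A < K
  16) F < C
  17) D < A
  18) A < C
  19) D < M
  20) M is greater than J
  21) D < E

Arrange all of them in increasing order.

H < J < D < E < M < G < A < L < B < K < F < C

Each adjacent pair is fixed by a given relation: H < J; J < D; D < E; E < M; M < G; G < A; A < L; L < B; B < K; K < F; F < C. Chaining them end to end gives the full order.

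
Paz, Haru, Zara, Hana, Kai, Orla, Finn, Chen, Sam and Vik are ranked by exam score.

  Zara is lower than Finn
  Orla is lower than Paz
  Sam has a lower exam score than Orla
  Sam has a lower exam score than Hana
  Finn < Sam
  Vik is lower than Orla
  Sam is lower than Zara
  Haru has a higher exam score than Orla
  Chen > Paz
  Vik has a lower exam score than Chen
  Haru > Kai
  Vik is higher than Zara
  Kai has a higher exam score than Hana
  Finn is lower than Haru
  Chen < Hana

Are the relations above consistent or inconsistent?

inconsistent

We have Zara < Finn stated directly, yet also Finn < Sam < Zara by chaining the others — so Finn < Zara. Contradiction.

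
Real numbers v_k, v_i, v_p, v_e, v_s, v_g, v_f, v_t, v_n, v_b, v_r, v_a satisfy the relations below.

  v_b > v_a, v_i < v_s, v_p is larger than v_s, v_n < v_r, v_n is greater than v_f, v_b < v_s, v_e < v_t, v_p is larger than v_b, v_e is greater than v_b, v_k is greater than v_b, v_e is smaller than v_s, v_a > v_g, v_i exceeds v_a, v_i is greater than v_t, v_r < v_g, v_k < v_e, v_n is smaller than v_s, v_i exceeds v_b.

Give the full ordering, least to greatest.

v_f < v_n < v_r < v_g < v_a < v_b < v_k < v_e < v_t < v_i < v_s < v_p

Each adjacent pair is fixed by a given relation: v_f < v_n; v_n < v_r; v_r < v_g; v_g < v_a; v_a < v_b; v_b < v_k; v_k < v_e; v_e < v_t; v_t < v_i; v_i < v_s; v_s < v_p. Chaining them end to end gives the full order.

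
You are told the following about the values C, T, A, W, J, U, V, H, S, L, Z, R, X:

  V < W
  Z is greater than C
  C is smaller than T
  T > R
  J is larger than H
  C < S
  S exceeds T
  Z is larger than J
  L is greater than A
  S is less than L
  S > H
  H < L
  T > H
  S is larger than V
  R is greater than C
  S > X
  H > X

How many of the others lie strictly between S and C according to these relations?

The relations place C below S. An element lies strictly between them when it is forced above C and also forced below S.
Above C: {R, T, Z, L}. Below S: {R, X, H, V, T}.
Intersection: {R, T} — 2.

2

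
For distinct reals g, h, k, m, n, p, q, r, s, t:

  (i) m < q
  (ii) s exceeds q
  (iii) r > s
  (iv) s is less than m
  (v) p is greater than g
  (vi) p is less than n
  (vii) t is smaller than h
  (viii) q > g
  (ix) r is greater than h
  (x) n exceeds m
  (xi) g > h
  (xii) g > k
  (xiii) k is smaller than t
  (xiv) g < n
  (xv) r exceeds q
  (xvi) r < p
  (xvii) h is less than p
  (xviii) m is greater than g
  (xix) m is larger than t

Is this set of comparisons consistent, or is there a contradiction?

Chaining the given relations yields m < q < s, so m < s. But one relation states s < m. These cannot both hold.

inconsistent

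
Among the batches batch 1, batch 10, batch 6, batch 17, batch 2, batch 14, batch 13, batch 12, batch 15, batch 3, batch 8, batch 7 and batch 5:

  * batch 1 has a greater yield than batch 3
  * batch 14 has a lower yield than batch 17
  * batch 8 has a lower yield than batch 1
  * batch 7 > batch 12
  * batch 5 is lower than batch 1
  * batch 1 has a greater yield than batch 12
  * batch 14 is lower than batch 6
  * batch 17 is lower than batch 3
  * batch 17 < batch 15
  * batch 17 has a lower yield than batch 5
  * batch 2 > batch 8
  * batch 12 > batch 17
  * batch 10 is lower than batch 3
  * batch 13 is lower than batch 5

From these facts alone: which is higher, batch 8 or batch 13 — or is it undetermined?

undetermined

Following every chain through batch 8: above batch 8 we get batch 2, batch 1.
batch 13 is not reached, and no chain runs the other way from batch 13 to batch 8.
So the given relations leave the order of batch 8 and batch 13 undetermined.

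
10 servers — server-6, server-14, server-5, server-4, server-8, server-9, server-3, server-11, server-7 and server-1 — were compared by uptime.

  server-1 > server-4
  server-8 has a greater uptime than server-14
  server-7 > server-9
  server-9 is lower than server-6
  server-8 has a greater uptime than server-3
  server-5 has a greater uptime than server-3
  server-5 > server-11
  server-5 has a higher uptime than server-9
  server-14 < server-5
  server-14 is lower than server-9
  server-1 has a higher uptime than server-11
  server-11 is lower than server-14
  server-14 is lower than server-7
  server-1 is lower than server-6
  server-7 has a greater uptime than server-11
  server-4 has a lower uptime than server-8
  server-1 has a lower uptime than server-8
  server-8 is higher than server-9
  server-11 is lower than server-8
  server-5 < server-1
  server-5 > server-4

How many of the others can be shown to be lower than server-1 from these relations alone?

6

The elements the relations force below server-1 are server-11, server-14, server-4, server-9, server-3, server-5 — no chain reaches any other.
That is 6.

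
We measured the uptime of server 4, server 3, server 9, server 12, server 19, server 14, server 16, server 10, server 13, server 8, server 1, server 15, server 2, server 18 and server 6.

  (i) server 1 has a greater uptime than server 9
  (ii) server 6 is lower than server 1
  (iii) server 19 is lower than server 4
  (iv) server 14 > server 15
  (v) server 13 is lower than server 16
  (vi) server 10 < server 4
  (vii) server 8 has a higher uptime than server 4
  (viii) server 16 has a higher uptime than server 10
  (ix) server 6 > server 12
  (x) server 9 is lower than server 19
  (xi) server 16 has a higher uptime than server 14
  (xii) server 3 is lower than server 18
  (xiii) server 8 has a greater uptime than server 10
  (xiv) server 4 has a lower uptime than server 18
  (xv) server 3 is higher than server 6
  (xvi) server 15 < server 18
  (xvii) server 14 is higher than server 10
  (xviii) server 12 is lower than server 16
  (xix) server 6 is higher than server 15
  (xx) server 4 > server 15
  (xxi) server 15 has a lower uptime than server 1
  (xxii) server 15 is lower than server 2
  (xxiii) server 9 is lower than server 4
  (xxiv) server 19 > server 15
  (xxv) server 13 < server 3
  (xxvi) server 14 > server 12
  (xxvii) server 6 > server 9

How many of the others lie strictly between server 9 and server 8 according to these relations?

2

Chaining upward from server 9 reaches: server 6, server 19, server 3, server 4, server 1, server 18.
Chaining downward from server 8 reaches: server 15, server 10, server 19, server 4.
Strictly between server 9 and server 8 are those in both lists: server 19, server 4 — 2 elements.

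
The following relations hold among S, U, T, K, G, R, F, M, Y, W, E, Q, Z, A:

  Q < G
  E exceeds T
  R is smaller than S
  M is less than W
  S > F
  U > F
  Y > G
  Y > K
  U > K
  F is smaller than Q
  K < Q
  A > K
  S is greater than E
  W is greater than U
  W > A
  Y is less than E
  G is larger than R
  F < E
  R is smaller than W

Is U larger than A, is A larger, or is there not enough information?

Following every chain through A: above A we get W; below A we get K.
U is not reached, and no chain runs the other way from U to A.
So the given relations leave the order of A and U undetermined.

undetermined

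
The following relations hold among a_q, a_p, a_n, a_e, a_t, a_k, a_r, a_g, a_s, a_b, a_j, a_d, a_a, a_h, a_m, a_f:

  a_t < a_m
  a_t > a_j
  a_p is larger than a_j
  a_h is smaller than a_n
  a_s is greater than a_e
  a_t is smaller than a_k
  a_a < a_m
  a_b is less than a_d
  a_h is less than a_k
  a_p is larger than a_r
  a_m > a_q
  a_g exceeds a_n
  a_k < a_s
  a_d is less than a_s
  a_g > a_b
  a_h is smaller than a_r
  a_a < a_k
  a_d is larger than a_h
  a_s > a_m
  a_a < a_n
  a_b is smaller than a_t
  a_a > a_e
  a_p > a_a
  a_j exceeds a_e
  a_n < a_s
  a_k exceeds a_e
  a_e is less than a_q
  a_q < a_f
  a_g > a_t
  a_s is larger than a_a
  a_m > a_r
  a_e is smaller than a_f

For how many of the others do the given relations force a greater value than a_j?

6

The elements the relations force above a_j are a_p, a_t, a_g, a_k, a_m, a_s — no chain reaches any other.
That is 6.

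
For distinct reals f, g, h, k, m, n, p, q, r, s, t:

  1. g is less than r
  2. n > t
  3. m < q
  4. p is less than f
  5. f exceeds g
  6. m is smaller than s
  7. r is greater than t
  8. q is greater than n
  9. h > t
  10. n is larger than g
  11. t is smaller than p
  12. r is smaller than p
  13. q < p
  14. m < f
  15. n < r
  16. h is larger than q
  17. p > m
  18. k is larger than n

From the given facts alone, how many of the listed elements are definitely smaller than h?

5

Directly below h: t, q.
One step further: n, m (4 so far).
One step further: g (5 so far).
Nothing else is reachable below h; 5 in all.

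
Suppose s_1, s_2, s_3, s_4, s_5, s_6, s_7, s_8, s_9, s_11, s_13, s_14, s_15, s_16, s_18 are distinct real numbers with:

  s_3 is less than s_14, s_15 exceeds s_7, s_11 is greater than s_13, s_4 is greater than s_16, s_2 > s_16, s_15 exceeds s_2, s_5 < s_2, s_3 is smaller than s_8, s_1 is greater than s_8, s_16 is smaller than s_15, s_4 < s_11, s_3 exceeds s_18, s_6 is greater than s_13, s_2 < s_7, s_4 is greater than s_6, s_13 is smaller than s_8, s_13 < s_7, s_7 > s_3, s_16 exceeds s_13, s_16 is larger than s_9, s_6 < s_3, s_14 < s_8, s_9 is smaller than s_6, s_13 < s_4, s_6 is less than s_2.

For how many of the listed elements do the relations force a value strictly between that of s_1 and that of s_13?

Chaining upward from s_13 reaches: s_16, s_6, s_4, s_3, s_14, s_8, s_2, s_7, s_11, s_15.
Chaining downward from s_1 reaches: s_18, s_9, s_6, s_3, s_14, s_8.
Strictly between s_13 and s_1 are those in both lists: s_6, s_3, s_14, s_8 — 4 elements.

4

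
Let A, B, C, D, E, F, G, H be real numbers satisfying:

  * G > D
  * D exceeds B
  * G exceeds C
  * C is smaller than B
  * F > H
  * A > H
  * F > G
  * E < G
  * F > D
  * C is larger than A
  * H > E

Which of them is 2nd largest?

Piecing the relations together gives one ordering: E < H < A < C < B < D < G < F.
Counting 2 from the largest end gives G.

G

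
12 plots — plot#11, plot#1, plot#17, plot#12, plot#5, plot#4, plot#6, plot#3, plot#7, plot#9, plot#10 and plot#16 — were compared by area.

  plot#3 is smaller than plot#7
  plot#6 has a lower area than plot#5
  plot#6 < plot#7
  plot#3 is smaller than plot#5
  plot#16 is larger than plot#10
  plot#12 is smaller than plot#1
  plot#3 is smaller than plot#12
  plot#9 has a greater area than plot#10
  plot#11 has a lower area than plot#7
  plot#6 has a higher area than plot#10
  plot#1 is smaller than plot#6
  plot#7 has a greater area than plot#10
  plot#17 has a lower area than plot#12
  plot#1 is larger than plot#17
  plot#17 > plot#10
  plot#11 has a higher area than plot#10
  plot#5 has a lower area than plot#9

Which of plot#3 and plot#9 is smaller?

plot#3 < plot#12 and plot#12 < plot#1 give plot#3 < plot#1.
With plot#1 < plot#6: plot#3 < plot#12 < plot#1 < plot#6.
With plot#6 < plot#5: plot#3 < plot#12 < plot#1 < plot#6 < plot#5.
With plot#5 < plot#9: plot#3 < plot#12 < plot#1 < plot#6 < plot#5 < plot#9.
So plot#3 < plot#9; plot#3 is the smaller of the two.

plot#3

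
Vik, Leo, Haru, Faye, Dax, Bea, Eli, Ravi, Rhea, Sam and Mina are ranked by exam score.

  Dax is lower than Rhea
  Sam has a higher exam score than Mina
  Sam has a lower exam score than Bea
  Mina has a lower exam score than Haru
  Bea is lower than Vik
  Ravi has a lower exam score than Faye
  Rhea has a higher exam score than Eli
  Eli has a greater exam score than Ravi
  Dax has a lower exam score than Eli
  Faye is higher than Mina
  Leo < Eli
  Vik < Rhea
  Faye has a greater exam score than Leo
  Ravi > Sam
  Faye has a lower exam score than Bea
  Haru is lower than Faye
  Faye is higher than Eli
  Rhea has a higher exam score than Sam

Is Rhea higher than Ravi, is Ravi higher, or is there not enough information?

Rhea

Ravi < Eli and Eli < Faye give Ravi < Faye.
Then Faye < Bea extends the chain to Bea.
With Bea < Vik: Ravi < Eli < Faye < Bea < Vik.
With Vik < Rhea: Ravi < Eli < Faye < Bea < Vik < Rhea.
So Rhea is higher.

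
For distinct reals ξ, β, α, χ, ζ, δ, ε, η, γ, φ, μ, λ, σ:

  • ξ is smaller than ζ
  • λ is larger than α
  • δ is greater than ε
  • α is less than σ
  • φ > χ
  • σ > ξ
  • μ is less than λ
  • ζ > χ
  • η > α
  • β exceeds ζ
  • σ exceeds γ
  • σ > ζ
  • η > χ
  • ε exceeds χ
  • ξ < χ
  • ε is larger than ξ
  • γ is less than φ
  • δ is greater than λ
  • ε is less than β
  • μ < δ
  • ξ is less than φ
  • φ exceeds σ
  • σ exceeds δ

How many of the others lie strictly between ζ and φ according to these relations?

Chaining upward from ζ reaches: β, σ.
Chaining downward from φ reaches: α, γ, ξ, χ, ε, μ, λ, δ, σ.
Strictly between ζ and φ are those in both lists: σ — 1 element.

1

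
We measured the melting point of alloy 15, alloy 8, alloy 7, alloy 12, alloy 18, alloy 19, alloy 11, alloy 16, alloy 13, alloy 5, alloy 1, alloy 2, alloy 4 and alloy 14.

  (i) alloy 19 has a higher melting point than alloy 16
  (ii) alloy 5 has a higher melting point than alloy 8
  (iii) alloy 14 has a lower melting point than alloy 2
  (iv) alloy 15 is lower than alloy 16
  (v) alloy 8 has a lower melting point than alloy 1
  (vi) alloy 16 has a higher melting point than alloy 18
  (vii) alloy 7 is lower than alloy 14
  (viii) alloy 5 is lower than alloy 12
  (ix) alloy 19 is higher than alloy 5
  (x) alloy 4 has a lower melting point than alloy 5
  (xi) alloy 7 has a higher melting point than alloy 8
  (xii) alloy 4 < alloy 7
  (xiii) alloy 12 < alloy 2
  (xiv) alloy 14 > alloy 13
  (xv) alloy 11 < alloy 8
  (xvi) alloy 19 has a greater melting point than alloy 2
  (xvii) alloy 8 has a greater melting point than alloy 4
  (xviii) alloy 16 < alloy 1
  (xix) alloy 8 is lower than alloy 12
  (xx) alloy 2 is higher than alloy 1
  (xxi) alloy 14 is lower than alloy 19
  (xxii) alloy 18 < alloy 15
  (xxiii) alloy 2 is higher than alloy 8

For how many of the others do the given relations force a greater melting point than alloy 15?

The elements the relations force above alloy 15 are alloy 16, alloy 1, alloy 2, alloy 19 — no chain reaches any other.
That is 4.

4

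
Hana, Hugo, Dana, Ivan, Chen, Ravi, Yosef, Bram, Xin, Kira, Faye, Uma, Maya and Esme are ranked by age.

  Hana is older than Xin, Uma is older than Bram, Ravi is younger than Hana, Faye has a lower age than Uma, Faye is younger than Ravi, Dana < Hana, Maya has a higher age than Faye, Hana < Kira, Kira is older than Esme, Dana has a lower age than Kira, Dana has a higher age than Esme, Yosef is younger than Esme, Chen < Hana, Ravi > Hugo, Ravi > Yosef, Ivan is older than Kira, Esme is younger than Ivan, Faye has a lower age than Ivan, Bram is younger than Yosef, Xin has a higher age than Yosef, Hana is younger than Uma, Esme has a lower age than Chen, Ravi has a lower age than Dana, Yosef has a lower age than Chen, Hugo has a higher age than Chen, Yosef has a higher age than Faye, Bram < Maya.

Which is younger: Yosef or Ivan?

Yosef

Following the relations from Yosef: Yosef < Chen < Hugo < Ravi < Hana < Kira < Ivan.
So Yosef < Ivan; Yosef is the younger of the two.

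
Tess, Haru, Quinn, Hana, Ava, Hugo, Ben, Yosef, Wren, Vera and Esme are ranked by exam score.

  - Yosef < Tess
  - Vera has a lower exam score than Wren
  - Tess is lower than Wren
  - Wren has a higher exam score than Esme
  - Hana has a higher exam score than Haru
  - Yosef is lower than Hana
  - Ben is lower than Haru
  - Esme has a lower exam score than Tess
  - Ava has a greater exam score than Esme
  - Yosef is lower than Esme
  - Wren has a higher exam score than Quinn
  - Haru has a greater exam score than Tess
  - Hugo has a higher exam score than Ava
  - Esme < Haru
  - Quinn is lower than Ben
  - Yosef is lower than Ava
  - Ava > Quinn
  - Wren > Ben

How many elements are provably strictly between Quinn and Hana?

2

The relations place Quinn below Hana. An element lies strictly between them when it is forced above Quinn and also forced below Hana.
Above Quinn: {Ava, Ben, Haru, Hugo, Wren}. Below Hana: {Yosef, Esme, Tess, Ben, Haru}.
Intersection: {Ben, Haru} — 2.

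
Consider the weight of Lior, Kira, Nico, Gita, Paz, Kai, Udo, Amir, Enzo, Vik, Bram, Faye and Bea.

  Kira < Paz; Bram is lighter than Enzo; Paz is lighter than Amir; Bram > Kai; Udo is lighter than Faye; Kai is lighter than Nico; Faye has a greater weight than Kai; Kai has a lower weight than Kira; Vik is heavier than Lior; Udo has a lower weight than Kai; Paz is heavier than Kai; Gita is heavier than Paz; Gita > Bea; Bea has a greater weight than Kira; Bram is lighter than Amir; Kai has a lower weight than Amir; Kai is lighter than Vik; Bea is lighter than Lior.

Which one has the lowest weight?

Kai is not least since Udo < Kai; Kira is not least since Kai < Kira; Paz is not least since Kira < Paz; Bea is not least since Kira < Bea; Bram is not least since Kai < Bram; Amir is not least since Bram < Amir; Lior is not least since Bea < Lior; Enzo is not least since Bram < Enzo; Faye is not least since Kai < Faye; Gita is not least since Bea < Gita; Vik is not least since Kai < Vik; Nico is not least since Kai < Nico.
Only Udo has nothing below it, so Udo is the lowest weight.

Udo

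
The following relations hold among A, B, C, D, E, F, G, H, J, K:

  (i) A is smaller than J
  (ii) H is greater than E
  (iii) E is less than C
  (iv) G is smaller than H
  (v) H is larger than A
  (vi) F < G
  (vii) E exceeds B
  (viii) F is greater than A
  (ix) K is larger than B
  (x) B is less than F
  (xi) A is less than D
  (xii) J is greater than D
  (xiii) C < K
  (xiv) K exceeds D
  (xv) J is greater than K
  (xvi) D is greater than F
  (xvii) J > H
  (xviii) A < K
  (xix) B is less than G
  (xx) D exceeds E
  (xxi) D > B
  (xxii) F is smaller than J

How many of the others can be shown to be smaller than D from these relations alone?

4

From D the given relations immediately reach A, B, E, F.
Nothing else is reachable below D; 4 in all.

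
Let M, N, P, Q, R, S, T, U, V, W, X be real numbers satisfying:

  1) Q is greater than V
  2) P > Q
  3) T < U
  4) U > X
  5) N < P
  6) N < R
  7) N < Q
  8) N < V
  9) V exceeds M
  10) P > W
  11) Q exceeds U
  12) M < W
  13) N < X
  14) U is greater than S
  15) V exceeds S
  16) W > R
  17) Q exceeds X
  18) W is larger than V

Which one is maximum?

P

Chaining downward from P: directly below it, N, Q, W; then M, R, X, V, U; then S, T.
That covers every other element, and nothing is given above P, so P is the maximum.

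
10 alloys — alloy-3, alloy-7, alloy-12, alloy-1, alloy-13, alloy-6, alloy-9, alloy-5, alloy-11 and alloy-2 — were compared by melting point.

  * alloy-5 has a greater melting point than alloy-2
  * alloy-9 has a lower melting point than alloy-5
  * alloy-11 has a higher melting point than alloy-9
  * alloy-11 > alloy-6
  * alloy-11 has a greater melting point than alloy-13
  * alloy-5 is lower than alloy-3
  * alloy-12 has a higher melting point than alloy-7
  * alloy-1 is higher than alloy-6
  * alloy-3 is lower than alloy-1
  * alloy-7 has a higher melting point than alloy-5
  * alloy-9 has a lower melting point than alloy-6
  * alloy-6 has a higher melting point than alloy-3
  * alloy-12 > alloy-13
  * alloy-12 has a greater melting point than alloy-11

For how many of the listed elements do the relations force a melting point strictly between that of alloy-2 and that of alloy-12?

5

Chaining upward from alloy-2 reaches: alloy-5, alloy-7, alloy-3, alloy-6, alloy-11, alloy-1.
Chaining downward from alloy-12 reaches: alloy-13, alloy-9, alloy-5, alloy-7, alloy-3, alloy-6, alloy-11.
Strictly between alloy-2 and alloy-12 are those in both lists: alloy-5, alloy-7, alloy-3, alloy-6, alloy-11 — 5 elements.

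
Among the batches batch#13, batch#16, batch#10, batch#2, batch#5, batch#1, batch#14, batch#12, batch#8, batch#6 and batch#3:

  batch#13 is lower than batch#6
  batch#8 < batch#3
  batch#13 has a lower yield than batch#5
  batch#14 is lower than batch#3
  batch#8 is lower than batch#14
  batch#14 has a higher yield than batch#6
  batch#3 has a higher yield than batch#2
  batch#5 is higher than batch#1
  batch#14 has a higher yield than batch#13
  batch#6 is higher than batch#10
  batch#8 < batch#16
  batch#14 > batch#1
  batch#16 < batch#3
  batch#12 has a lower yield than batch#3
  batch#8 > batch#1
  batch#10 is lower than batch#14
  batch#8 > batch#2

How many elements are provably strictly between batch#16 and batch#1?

Chaining upward from batch#1 reaches: batch#5, batch#8, batch#14, batch#3.
Chaining downward from batch#16 reaches: batch#2, batch#8.
Strictly between batch#1 and batch#16 are those in both lists: batch#8 — 1 element.

1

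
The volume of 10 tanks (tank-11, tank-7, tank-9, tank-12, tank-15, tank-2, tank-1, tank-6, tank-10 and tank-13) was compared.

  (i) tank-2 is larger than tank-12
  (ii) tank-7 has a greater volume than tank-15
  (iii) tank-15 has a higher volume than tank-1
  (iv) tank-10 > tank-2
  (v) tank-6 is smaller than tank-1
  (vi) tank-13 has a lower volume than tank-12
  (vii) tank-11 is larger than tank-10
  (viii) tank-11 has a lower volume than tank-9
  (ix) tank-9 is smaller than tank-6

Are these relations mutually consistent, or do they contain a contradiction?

consistent

Every relation is compatible with tank-13 < tank-12 < tank-2 < tank-10 < tank-11 < tank-9 < tank-6 < tank-1 < tank-15 < tank-7; the set is consistent.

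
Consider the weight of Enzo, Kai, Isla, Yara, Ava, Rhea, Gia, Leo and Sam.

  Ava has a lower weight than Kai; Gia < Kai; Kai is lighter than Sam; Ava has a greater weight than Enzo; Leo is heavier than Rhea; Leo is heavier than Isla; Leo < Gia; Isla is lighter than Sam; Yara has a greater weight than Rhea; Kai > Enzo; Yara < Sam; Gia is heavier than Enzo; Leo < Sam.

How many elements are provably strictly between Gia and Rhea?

Chaining upward from Rhea reaches: Leo, Yara, Kai, Sam.
Chaining downward from Gia reaches: Isla, Enzo, Leo.
Strictly between Rhea and Gia are those in both lists: Leo — 1 element.

1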